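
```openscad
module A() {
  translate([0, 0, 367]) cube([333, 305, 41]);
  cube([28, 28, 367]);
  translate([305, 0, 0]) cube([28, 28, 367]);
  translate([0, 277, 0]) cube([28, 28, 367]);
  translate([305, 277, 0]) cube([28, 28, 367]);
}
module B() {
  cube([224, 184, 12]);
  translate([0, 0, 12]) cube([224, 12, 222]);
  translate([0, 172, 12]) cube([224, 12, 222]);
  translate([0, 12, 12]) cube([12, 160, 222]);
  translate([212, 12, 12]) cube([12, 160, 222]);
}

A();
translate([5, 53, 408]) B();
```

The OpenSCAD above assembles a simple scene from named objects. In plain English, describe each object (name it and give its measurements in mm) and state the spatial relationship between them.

A is a simple wooden stool: a rectangular seat 333 mm (x) by 305 mm (y), 41 mm thick, top face at z = 408 mm, on four square legs, each 28×28 mm in cross-section. The legs rest on z = 0, each flush with a corner of the seat.

B is an open-topped rectangular box: outside dimensions 224×184×234 mm, with a uniform wall and base thickness of 12 mm. The base is a full 224×184 slab on the floor; four walls sit on top of the base. The front and back walls (the −y and +y sides) span the full width; the two side walls fit between them.

The open box is on top of the stool.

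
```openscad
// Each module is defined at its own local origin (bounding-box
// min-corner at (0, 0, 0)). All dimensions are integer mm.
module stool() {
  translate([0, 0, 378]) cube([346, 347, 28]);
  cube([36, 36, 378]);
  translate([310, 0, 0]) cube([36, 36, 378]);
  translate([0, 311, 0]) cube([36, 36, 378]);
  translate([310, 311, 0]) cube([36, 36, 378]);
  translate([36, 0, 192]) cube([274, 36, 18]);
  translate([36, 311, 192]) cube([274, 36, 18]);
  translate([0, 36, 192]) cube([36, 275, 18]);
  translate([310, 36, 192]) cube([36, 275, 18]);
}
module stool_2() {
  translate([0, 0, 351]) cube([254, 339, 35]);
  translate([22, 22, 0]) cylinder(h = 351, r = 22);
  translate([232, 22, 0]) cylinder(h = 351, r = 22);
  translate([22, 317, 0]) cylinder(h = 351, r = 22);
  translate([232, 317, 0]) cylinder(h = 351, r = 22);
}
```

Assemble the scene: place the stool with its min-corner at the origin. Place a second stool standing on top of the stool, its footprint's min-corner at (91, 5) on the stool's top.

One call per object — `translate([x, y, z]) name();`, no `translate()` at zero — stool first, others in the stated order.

stool();
translate([91, 5, 406]) stool_2();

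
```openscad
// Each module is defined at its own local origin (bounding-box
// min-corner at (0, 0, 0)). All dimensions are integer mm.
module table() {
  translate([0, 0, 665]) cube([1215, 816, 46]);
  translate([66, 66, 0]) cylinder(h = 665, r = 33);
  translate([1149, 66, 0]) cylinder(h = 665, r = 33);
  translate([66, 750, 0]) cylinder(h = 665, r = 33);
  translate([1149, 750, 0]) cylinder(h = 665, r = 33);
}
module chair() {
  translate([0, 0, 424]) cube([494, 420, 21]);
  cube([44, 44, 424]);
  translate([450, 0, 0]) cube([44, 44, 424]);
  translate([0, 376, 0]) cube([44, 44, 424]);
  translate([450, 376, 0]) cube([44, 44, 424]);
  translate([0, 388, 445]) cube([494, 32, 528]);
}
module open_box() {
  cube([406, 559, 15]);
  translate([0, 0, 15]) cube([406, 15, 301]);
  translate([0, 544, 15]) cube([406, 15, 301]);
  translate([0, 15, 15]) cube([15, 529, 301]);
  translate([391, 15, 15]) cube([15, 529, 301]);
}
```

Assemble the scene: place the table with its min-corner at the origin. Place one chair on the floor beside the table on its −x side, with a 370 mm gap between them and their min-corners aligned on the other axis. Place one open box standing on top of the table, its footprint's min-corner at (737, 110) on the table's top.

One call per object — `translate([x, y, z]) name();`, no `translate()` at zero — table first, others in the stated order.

table();
translate([-864, 0, 0]) chair();
translate([737, 110, 711]) open_box();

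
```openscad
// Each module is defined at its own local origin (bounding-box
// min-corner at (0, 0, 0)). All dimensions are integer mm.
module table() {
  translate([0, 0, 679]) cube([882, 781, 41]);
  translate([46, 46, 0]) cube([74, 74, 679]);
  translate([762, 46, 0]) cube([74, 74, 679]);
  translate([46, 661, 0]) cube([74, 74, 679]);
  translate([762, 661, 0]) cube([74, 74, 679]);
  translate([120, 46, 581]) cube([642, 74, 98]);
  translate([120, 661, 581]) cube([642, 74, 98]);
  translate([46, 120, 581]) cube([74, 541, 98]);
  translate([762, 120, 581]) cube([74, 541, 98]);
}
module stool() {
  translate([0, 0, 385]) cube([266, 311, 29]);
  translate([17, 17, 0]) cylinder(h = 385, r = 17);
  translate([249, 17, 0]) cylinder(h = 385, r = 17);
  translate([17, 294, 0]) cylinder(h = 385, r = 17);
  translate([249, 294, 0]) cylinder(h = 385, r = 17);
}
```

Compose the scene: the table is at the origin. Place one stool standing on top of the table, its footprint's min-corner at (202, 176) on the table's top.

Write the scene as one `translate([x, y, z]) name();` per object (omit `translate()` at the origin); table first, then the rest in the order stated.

table();
translate([202, 176, 720]) stool();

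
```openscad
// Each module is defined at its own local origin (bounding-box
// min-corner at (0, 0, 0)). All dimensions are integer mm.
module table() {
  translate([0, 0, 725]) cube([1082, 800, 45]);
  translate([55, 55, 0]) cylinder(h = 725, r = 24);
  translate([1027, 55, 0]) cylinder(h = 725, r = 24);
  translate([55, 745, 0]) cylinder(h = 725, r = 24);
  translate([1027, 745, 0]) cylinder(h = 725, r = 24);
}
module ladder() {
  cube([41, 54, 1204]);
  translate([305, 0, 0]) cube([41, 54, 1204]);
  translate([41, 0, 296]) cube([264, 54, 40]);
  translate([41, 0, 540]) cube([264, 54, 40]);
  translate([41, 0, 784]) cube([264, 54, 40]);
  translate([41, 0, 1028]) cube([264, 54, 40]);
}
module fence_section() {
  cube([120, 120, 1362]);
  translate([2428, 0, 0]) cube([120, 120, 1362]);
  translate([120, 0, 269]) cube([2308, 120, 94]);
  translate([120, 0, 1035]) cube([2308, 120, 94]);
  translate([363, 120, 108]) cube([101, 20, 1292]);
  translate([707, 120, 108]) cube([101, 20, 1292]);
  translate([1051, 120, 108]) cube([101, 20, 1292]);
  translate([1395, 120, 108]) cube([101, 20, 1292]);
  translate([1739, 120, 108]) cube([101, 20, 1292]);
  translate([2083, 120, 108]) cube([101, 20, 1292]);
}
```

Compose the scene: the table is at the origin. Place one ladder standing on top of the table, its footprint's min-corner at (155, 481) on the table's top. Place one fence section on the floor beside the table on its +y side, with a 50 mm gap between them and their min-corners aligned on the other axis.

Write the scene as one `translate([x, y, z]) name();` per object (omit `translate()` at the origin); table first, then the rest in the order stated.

table();
translate([155, 481, 770]) ladder();
translate([0, 850, 0]) fence_section();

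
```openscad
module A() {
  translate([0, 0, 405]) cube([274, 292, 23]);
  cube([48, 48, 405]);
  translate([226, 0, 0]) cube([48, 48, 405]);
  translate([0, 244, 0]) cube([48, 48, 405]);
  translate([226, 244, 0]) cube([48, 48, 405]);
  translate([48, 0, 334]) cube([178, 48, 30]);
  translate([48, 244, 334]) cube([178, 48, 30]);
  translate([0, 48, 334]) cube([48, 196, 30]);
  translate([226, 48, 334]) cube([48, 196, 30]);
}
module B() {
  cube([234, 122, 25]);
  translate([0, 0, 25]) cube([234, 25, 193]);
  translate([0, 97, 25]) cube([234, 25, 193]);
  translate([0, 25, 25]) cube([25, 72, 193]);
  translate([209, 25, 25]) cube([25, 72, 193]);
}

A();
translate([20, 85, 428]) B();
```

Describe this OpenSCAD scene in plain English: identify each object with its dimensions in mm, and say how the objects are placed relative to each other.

A is a four-legged stool. The seat is 274×292 mm, 23 mm thick, top at z = 428 mm. It stands on four square legs, each 48×48 mm in cross-section, from z = 0 to the seat underside, each flush with a corner of the seat. Four stretchers, 48 mm wide and 30 mm tall, connect adjacent legs with their undersides at z = 334 mm, each running between the inner faces of the legs it joins and aligned with the legs' outer faces on the other axis.

B is an open-topped rectangular box: outside dimensions 234×122×218 mm, with a uniform wall and base thickness of 25 mm. The base is a full 234×122 slab on the floor; four walls sit on top of the base. The front and back walls (the −y and +y sides) span the full width; the two side walls fit between them.

The open box is on top of the stool, centred.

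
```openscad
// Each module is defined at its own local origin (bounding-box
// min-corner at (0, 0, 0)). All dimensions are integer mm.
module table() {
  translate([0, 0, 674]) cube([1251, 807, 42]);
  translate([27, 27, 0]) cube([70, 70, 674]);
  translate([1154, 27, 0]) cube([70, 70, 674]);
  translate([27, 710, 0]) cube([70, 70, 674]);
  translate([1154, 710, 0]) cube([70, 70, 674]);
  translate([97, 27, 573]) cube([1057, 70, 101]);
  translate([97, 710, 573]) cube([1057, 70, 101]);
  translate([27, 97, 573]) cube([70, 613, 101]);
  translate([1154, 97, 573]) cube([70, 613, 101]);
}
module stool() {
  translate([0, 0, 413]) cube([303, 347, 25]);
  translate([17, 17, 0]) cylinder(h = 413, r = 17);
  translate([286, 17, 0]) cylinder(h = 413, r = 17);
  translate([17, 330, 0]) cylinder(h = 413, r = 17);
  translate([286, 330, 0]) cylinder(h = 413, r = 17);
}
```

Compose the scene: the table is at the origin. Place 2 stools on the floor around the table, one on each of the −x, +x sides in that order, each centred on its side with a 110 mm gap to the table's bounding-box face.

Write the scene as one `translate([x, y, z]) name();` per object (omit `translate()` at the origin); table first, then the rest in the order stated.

table();
translate([-413, 230, 0]) stool();
translate([1361, 230, 0]) stool();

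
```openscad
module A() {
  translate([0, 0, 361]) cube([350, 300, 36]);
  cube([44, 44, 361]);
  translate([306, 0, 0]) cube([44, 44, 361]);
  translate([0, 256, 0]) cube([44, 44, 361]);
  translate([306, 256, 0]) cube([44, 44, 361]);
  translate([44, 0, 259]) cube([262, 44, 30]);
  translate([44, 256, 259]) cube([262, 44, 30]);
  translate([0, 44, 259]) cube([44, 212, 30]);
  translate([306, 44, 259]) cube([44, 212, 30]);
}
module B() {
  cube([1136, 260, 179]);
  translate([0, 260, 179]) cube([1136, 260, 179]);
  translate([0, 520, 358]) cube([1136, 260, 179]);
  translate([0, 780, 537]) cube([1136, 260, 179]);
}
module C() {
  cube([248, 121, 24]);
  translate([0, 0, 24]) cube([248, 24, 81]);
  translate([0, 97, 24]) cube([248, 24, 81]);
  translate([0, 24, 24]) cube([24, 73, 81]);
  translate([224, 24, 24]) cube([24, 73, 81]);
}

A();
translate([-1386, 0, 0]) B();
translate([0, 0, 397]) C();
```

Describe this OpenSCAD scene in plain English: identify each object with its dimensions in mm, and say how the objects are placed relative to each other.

A is a simple wooden stool: a rectangular seat 350 mm (x) by 300 mm (y), 36 mm thick, top face at z = 397 mm, on four square legs, each 44×44 mm in cross-section. The legs rest on z = 0, each flush with a corner of the seat. Four stretchers, 44 mm wide and 30 mm tall, connect adjacent legs with their undersides at z = 259 mm, each running between the inner faces of the legs it joins and aligned with the legs' outer faces on the other axis.

B is a straight staircase of 4 solid steps. Each step is 1136 mm wide (x), 260 mm deep (y, the going) and 179 mm tall (the rise). The first step rests on the floor; each subsequent step sits one going further in +y and one rise higher in +z, directly behind and above the previous step with no overlap.

C is an open storage box with external size 248×121×105 mm and wall thickness 24 mm (the base is also 24 mm thick). The base covers the whole footprint; the four walls stand on the base, with the y-facing walls full-width and the x-facing walls fitting between their inner faces.

The staircase is on the floor beside the stool on its −x side. The open box is on top of the stool.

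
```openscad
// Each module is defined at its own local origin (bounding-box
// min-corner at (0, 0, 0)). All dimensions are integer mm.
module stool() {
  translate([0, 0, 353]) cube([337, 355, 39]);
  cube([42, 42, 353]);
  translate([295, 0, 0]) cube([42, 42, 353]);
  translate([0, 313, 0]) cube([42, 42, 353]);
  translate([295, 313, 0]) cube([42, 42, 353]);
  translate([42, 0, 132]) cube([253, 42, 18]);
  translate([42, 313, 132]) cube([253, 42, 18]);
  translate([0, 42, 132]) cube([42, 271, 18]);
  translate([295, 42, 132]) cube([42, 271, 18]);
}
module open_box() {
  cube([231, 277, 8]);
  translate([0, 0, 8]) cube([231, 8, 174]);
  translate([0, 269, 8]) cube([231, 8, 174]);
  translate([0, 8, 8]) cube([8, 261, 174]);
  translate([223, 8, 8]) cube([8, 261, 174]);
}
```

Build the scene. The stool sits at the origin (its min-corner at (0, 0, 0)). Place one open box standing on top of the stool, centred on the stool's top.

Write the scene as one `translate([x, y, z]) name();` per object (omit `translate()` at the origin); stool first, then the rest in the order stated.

stool();
translate([53, 39, 392]) open_box();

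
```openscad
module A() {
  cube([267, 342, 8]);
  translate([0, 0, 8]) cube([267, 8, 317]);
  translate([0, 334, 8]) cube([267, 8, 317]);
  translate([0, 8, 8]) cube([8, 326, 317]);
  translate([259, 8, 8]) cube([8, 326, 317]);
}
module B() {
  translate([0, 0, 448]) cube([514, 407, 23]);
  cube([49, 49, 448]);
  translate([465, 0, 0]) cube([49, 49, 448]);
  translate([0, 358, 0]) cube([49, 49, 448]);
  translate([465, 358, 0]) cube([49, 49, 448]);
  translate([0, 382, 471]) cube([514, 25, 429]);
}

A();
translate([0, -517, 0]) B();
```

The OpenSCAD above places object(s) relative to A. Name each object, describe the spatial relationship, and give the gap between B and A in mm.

A is an open box. B is a chair. The chair is on the floor beside the open box on its −y side. The gap between the chair and the open box is 110 mm.

The chair's nearest face is 110 mm from the open box's −y face.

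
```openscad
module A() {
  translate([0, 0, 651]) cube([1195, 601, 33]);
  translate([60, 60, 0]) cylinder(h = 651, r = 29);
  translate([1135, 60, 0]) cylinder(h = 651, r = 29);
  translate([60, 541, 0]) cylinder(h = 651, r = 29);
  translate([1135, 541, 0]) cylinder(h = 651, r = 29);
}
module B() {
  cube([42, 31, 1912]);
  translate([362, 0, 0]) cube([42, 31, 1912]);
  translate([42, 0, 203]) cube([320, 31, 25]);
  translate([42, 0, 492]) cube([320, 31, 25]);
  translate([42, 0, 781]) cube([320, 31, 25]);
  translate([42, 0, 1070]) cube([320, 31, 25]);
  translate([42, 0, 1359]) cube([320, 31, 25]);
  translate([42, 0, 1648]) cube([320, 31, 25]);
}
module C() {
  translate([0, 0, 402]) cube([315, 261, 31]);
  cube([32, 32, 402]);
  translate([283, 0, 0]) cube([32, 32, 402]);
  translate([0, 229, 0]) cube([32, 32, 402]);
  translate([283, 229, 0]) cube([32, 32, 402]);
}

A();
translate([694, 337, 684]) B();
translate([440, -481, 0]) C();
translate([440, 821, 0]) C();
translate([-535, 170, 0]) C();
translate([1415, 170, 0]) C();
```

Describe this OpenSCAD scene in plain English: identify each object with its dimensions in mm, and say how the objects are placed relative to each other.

A is a rectangular dining table. The top is 1195×601×33 mm with its upper surface at z = 684 mm. It stands on four round legs of 58 mm diameter, each leg's bounding box inset 31 mm from the nearest pair of top edges, running from the floor to the underside of the top.

B is a wooden ladder with two side rails of 42×31 mm section and 1912 mm height, set 404 mm apart overall. Between them run 6 rectangular rungs (31 mm deep, 25 mm thick), front faces flush with the rails' −y face. The bottom of the first rung is 203 mm above the floor and each subsequent rung is 289 mm higher than the one below.

C is a four-legged stool. The seat is 315×261 mm, 31 mm thick, top at z = 433 mm. It stands on four square legs, each 32×32 mm in cross-section, from z = 0 to the seat underside, each flush with a corner of the seat.

The ladder is on top of the table. Four stools sit around the table at the −y, +y, −x, +x sides.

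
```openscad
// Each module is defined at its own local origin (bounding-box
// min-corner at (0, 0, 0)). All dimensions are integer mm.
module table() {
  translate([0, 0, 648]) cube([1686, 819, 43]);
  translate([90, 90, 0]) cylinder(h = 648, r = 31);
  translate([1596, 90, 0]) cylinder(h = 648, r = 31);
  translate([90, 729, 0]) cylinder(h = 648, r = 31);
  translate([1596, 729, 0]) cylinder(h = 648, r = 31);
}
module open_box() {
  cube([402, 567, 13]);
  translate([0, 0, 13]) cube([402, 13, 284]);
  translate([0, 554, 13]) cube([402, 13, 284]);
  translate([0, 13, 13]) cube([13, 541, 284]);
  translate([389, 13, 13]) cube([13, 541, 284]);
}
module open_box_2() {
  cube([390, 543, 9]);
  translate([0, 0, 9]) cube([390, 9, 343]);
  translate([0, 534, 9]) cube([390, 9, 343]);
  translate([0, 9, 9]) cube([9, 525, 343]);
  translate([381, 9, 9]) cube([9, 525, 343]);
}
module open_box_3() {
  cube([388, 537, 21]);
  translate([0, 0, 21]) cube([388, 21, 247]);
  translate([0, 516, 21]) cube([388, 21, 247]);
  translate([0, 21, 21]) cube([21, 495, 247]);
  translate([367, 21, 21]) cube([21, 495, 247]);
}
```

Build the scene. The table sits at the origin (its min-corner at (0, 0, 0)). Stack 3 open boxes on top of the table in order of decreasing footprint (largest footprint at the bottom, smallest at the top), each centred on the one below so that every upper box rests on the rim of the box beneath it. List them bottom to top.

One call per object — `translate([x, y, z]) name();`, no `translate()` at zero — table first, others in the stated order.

table();
translate([642, 126, 691]) open_box();
translate([648, 138, 988]) open_box_2();
translate([649, 141, 1340]) open_box_3();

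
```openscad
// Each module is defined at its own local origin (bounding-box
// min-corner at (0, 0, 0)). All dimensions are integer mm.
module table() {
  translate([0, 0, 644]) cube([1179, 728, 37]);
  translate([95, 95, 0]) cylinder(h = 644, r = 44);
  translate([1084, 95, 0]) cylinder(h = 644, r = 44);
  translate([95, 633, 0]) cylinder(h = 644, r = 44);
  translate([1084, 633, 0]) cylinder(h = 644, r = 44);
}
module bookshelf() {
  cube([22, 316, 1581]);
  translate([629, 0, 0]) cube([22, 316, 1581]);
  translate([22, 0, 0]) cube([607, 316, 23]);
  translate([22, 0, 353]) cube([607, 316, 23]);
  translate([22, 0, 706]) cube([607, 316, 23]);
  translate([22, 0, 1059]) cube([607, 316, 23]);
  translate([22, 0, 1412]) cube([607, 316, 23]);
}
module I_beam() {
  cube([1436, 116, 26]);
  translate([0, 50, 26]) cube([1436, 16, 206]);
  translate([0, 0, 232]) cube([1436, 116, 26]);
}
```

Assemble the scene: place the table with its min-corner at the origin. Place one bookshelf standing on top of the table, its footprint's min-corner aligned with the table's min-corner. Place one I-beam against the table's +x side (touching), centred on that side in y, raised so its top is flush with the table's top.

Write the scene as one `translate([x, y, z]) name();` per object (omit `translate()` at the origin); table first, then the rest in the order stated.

table();
translate([0, 0, 681]) bookshelf();
translate([1179, 306, 423]) I_beam();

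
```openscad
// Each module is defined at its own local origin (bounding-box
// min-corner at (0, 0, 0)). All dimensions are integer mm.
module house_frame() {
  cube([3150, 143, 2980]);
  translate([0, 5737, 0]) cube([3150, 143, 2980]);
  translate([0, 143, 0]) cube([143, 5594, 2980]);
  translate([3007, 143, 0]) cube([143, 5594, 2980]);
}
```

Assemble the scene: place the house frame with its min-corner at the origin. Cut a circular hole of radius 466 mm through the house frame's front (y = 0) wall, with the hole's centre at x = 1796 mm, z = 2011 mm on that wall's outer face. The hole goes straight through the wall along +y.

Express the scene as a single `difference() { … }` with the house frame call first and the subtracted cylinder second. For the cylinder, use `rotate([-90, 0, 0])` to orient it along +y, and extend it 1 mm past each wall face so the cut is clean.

difference() {
  house_frame();
  translate([1796, -1, 2011]) rotate([-90, 0, 0]) cylinder(h = 145, r = 466);
}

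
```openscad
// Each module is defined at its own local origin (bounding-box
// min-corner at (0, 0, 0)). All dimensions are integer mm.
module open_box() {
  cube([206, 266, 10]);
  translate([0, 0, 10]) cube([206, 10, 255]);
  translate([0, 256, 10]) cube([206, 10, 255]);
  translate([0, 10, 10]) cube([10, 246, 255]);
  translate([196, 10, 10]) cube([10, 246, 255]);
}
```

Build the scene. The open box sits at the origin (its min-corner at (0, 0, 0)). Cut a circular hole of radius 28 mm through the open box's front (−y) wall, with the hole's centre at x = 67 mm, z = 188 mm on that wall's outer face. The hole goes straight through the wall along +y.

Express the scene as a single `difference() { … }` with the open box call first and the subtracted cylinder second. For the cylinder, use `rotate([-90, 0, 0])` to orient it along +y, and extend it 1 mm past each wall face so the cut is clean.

difference() {
  open_box();
  translate([67, -1, 188]) rotate([-90, 0, 0]) cylinder(h = 12, r = 28);
}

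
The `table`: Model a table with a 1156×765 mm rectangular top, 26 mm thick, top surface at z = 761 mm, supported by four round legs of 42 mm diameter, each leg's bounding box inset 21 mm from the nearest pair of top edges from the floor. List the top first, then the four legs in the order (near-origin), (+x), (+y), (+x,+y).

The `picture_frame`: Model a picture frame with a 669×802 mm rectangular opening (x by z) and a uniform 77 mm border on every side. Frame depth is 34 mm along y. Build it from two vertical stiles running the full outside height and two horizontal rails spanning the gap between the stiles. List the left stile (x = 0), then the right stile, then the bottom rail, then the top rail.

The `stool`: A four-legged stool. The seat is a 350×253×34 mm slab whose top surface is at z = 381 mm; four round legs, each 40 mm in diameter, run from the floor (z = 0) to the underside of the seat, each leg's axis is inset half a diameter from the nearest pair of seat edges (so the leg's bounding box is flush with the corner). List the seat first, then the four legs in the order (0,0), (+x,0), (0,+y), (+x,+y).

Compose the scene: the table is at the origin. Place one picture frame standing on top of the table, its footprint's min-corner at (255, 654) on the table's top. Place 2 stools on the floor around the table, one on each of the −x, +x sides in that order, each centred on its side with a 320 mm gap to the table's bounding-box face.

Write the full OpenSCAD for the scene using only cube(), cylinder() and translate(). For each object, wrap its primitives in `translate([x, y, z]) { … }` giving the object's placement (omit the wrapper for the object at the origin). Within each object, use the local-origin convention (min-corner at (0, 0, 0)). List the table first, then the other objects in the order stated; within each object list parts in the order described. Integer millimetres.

translate([0, 0, 735]) cube([1156, 765, 26]);
translate([42, 42, 0]) cylinder(h = 735, r = 21);
translate([1114, 42, 0]) cylinder(h = 735, r = 21);
translate([42, 723, 0]) cylinder(h = 735, r = 21);
translate([1114, 723, 0]) cylinder(h = 735, r = 21);
translate([255, 654, 761]) {
  cube([77, 34, 956]);
  translate([746, 0, 0]) cube([77, 34, 956]);
  translate([77, 0, 0]) cube([669, 34, 77]);
  translate([77, 0, 879]) cube([669, 34, 77]);
}
translate([-670, 256, 0]) {
  translate([0, 0, 347]) cube([350, 253, 34]);
  translate([20, 20, 0]) cylinder(h = 347, r = 20);
  translate([330, 20, 0]) cylinder(h = 347, r = 20);
  translate([20, 233, 0]) cylinder(h = 347, r = 20);
  translate([330, 233, 0]) cylinder(h = 347, r = 20);
}
translate([1476, 256, 0]) {
  translate([0, 0, 347]) cube([350, 253, 34]);
  translate([20, 20, 0]) cylinder(h = 347, r = 20);
  translate([330, 20, 0]) cylinder(h = 347, r = 20);
  translate([20, 233, 0]) cylinder(h = 347, r = 20);
  translate([330, 233, 0]) cylinder(h = 347, r = 20);
}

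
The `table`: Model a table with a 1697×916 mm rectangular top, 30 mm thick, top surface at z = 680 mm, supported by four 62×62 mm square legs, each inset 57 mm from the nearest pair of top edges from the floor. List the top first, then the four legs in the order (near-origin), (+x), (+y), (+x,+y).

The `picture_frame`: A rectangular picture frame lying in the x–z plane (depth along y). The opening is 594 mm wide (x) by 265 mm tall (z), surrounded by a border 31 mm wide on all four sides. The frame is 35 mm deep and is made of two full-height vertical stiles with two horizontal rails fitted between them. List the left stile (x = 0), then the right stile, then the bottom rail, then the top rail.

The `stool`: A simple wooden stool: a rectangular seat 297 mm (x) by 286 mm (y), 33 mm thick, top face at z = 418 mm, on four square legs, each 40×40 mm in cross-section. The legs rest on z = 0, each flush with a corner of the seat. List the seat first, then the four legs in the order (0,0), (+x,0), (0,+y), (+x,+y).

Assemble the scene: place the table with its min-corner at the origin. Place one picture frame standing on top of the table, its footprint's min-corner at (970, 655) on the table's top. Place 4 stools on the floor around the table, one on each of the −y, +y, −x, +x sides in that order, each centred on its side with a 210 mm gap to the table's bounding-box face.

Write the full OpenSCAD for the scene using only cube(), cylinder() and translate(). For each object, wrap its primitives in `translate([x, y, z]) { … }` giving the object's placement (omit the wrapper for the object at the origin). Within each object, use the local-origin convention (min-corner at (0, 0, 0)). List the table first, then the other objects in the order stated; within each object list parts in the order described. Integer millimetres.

translate([0, 0, 650]) cube([1697, 916, 30]);
translate([57, 57, 0]) cube([62, 62, 650]);
translate([1578, 57, 0]) cube([62, 62, 650]);
translate([57, 797, 0]) cube([62, 62, 650]);
translate([1578, 797, 0]) cube([62, 62, 650]);
translate([970, 655, 680]) {
  cube([31, 35, 327]);
  translate([625, 0, 0]) cube([31, 35, 327]);
  translate([31, 0, 0]) cube([594, 35, 31]);
  translate([31, 0, 296]) cube([594, 35, 31]);
}
translate([700, -496, 0]) {
  translate([0, 0, 385]) cube([297, 286, 33]);
  cube([40, 40, 385]);
  translate([257, 0, 0]) cube([40, 40, 385]);
  translate([0, 246, 0]) cube([40, 40, 385]);
  translate([257, 246, 0]) cube([40, 40, 385]);
}
translate([700, 1126, 0]) {
  translate([0, 0, 385]) cube([297, 286, 33]);
  cube([40, 40, 385]);
  translate([257, 0, 0]) cube([40, 40, 385]);
  translate([0, 246, 0]) cube([40, 40, 385]);
  translate([257, 246, 0]) cube([40, 40, 385]);
}
translate([-507, 315, 0]) {
  translate([0, 0, 385]) cube([297, 286, 33]);
  cube([40, 40, 385]);
  translate([257, 0, 0]) cube([40, 40, 385]);
  translate([0, 246, 0]) cube([40, 40, 385]);
  translate([257, 246, 0]) cube([40, 40, 385]);
}
translate([1907, 315, 0]) {
  translate([0, 0, 385]) cube([297, 286, 33]);
  cube([40, 40, 385]);
  translate([257, 0, 0]) cube([40, 40, 385]);
  translate([0, 246, 0]) cube([40, 40, 385]);
  translate([257, 246, 0]) cube([40, 40, 385]);
}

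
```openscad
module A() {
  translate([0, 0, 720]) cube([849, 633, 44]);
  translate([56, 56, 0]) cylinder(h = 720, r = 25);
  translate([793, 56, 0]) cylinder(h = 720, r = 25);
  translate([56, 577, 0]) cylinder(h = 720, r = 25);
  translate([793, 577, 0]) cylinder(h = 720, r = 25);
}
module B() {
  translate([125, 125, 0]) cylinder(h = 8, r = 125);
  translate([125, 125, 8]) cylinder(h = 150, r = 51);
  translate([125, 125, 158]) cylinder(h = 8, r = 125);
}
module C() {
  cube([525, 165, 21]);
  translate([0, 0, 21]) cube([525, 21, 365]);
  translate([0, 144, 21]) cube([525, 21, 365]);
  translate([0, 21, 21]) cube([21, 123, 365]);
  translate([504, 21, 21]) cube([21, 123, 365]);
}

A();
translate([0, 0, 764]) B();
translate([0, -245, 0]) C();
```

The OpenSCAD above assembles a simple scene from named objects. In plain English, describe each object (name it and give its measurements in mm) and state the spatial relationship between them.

A is a table with a 849×633 mm rectangular top, 44 mm thick, top surface at z = 764 mm, supported by four round legs of 50 mm diameter, each leg's bounding box inset 31 mm from the nearest pair of top edges, running from the floor.

B is a spool: two coaxial disc flanges of radius 125 mm and thickness 8 mm, joined by a core cylinder of radius 51 mm and height 150 mm. The lower flange rests on z = 0 and the three cylinders share a vertical axis.

C is an open-topped rectangular box: outside dimensions 525×165×386 mm, with a uniform wall and base thickness of 21 mm. The base is a full 525×165 slab on the floor; four walls sit on top of the base. The front and back walls (the −y and +y sides) span the full width; the two side walls fit between them.

The spool is on top of the table. The open box is on the floor beside the table on its −y side.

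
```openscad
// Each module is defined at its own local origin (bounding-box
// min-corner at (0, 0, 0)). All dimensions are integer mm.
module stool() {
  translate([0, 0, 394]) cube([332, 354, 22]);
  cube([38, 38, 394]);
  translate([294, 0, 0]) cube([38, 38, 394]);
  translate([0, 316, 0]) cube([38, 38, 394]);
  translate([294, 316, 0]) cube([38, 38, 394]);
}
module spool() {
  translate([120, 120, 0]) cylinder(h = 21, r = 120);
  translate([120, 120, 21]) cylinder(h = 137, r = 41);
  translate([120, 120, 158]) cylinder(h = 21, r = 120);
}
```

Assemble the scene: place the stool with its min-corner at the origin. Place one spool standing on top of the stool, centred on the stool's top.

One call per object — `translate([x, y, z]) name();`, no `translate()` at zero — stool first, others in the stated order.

stool();
translate([46, 57, 416]) spool();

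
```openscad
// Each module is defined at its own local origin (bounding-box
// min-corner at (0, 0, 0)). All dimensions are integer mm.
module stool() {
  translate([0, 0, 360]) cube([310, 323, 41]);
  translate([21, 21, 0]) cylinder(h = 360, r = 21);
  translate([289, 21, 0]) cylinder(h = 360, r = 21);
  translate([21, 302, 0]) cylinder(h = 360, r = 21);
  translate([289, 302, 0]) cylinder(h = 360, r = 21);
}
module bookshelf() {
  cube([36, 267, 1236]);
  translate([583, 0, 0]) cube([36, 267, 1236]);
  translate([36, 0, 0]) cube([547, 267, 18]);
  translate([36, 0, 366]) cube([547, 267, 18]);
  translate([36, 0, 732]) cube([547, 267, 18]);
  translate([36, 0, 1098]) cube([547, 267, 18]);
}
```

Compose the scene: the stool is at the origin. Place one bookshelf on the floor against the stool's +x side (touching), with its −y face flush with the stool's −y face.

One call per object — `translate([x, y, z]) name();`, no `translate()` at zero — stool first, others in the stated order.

stool();
translate([310, 0, 0]) bookshelf();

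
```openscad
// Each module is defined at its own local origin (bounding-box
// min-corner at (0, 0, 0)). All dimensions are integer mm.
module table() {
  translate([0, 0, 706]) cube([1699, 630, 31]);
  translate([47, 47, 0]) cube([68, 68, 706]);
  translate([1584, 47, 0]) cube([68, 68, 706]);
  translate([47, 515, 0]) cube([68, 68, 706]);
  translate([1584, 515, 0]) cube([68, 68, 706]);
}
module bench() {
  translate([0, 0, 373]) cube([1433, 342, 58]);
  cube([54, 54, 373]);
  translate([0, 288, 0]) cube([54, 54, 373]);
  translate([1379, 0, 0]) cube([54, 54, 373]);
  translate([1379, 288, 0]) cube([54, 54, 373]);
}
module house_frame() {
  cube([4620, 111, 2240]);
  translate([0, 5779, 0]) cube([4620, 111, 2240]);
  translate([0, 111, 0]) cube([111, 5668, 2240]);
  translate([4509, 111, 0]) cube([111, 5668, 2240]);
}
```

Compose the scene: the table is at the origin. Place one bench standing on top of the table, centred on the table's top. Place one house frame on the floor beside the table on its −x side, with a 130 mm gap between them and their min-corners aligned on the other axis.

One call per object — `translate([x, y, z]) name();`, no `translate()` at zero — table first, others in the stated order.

table();
translate([133, 144, 737]) bench();
translate([-4750, 0, 0]) house_frame();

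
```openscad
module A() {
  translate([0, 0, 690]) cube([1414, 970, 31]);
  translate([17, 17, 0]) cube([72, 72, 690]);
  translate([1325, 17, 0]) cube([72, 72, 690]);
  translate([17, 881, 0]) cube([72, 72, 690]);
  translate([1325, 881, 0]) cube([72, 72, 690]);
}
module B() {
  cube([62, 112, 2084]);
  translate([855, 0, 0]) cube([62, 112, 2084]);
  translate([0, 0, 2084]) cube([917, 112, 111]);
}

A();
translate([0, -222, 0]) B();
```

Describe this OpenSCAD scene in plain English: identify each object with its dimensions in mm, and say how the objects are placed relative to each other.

A is a table: top 1414 mm (x) × 970 mm (y), 31 mm thick, upper face at z = 721 mm, on four 72×72 mm square legs, each inset 17 mm from the nearest pair of top edges, running from z = 0 to the bottom of the top.

B is a door frame. The clear opening is 793 mm wide and 2084 mm high. Two 62 mm wide jambs, 112 mm deep, stand either side of the opening from the floor to the top of the opening. A 111 mm thick head sits across the top of both jambs, spanning the full outside width of the frame.

The door frame is on the floor beside the table on its −y side.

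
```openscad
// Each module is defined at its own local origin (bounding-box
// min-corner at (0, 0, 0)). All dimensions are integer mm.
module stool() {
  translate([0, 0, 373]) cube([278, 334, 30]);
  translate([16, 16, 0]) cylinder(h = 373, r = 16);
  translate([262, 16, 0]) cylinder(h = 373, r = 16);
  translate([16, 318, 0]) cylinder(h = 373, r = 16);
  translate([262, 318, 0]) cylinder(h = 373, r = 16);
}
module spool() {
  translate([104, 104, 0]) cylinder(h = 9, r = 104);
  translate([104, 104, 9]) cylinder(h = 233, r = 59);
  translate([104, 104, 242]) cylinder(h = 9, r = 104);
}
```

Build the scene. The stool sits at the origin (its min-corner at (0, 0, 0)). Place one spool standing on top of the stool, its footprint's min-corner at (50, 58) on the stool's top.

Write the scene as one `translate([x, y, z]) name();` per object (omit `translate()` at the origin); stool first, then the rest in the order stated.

stool();
translate([50, 58, 403]) spool();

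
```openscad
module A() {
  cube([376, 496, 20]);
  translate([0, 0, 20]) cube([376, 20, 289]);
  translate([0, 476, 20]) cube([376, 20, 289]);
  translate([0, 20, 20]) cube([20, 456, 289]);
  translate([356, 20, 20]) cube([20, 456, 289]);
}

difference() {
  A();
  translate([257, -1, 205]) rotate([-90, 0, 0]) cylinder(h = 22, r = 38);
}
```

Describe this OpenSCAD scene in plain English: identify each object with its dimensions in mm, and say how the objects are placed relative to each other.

A is an open-topped rectangular box: outside dimensions 376×496×309 mm, with a uniform wall and base thickness of 20 mm. The base is a full 376×496 slab on the floor; four walls sit on top of the base. The front and back walls (the −y and +y sides) span the full width; the two side walls fit between them.

The open box has a circular hole of radius 38 mm through its front wall, centred at (x = 257, z = 205).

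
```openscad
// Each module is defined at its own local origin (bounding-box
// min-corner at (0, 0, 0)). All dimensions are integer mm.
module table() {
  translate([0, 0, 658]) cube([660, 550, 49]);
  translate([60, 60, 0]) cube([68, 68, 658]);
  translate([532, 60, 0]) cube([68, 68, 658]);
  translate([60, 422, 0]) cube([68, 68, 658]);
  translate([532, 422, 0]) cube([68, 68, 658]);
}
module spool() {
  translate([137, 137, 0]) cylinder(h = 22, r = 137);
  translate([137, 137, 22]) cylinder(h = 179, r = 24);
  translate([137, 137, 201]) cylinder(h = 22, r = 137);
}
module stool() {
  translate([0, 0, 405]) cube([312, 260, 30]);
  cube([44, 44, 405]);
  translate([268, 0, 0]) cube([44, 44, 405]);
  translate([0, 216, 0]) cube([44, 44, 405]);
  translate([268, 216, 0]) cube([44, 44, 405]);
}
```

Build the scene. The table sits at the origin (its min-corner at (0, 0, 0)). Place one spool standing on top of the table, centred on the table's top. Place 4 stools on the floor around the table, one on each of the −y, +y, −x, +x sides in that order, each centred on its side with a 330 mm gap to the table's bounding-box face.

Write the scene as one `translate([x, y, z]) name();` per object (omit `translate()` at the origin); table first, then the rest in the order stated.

table();
translate([193, 138, 707]) spool();
translate([174, -590, 0]) stool();
translate([174, 880, 0]) stool();
translate([-642, 145, 0]) stool();
translate([990, 145, 0]) stool();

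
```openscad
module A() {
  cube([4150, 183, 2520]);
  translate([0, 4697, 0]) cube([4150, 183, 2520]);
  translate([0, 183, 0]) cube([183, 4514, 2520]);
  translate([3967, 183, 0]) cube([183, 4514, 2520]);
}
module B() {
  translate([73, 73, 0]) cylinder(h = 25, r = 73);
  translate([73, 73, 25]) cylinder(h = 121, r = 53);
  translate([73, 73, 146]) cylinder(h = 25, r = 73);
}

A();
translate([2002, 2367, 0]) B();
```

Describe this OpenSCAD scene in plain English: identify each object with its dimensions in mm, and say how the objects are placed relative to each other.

A is the wall frame of a small rectangular building: four walls, each 2520 mm tall and 183 mm thick, enclosing a footprint 4150 mm (x) by 4880 mm (y) outside-to-outside, with no floor or roof. The front and back walls (the −y and +y sides) span the full width; the two side walls fit between them.

B is a spool: two coaxial disc flanges of radius 73 mm and thickness 25 mm, joined by a core cylinder of radius 53 mm and height 121 mm. The lower flange rests on z = 0 and the three cylinders share a vertical axis.

The spool sits inside the house frame, centred.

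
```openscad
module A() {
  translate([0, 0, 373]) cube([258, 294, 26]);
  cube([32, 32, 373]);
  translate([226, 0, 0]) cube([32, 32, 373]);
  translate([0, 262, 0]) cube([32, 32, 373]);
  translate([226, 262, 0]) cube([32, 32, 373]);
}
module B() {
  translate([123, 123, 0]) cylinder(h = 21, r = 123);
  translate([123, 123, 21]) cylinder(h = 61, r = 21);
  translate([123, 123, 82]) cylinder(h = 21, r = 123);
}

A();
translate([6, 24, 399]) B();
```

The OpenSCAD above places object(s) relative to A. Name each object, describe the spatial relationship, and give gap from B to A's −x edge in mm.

The spool's min-x is at 6; the stool's min-x is 0; gap = 6 mm.

A is a stool. B is a spool. The spool is on top of the stool, centred. The gap from the spool to the stool's −x edge is 6 mm.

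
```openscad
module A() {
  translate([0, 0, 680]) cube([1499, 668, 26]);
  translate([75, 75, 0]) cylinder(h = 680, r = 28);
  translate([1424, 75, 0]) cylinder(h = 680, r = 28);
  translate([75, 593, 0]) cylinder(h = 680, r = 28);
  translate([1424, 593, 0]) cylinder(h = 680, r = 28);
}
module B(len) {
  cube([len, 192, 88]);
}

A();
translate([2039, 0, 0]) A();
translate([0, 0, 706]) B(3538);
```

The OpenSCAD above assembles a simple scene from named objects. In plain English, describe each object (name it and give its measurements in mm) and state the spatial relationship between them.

A is a table: top 1499 mm (x) × 668 mm (y), 26 mm thick, upper face at z = 706 mm, on four round legs of 56 mm diameter, each leg's bounding box inset 47 mm from the nearest pair of top edges, running from z = 0 to the bottom of the top.

B is a rectangular beam 3538 mm long (x), 192 mm deep (y), 88 mm thick (z).

The beam spans the tops of two tables placed 540 mm apart, resting at z = 706 mm.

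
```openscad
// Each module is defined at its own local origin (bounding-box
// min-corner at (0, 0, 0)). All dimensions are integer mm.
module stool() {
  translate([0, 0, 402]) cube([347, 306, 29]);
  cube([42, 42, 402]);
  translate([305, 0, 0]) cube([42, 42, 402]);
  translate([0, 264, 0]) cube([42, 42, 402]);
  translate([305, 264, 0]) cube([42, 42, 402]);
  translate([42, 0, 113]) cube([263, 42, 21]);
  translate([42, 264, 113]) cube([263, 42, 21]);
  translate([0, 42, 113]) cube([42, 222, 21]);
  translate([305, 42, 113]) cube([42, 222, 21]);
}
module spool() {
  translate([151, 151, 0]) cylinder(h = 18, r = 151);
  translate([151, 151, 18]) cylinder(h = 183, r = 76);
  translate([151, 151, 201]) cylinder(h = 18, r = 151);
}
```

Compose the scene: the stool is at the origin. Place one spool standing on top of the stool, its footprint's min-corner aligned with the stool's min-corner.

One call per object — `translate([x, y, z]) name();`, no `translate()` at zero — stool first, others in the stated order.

stool();
translate([0, 0, 431]) spool();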